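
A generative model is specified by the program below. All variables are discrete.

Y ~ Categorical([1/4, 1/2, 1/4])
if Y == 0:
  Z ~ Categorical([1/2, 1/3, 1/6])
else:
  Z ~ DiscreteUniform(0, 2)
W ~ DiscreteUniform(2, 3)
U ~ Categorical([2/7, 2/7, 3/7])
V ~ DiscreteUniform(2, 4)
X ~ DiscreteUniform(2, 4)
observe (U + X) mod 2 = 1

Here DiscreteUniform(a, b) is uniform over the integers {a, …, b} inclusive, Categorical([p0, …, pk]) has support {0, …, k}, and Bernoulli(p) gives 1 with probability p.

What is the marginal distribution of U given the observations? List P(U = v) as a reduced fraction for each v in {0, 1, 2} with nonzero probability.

Enumerate traces; 216 have nonzero weight after conditioning:
  (Y=0, Z=0, W=2, U=0, V=2, X=3) weight 1/504
  (Y=0, Z=0, W=2, U=0, V=3, X=3) weight 1/504
  (Y=0, Z=0, W=2, U=0, V=4, X=3) weight 1/504
  (Y=0, Z=0, W=2, U=1, V=2, X=2) weight 1/504
  (Y=0, Z=0, W=2, U=1, V=2, X=4) weight 1/504
  (Y=0, Z=0, W=2, U=1, V=3, X=2) weight 1/504
  (Y=0, Z=0, W=2, U=1, V=3, X=4) weight 1/504
  (Y=0, Z=0, W=2, U=1, V=4, X=2) weight 1/504
  (Y=0, Z=0, W=2, U=2, V=2, X=3) weight 1/336
  … 207 more
Group by U:
  weight(U=0) = 2/21
  weight(U=1) = 4/21
  weight(U=2) = 1/7
Total weight = 2/21 + 4/21 + 1/7 = 3/7
P(U=0 | obs) = 2/21 / 3/7 = 2/9
P(U=1 | obs) = 4/21 / 3/7 = 4/9
P(U=2 | obs) = 1/7 / 3/7 = 1/3

P(U=0) = 2/9, P(U=1) = 4/9, P(U=2) = 1/3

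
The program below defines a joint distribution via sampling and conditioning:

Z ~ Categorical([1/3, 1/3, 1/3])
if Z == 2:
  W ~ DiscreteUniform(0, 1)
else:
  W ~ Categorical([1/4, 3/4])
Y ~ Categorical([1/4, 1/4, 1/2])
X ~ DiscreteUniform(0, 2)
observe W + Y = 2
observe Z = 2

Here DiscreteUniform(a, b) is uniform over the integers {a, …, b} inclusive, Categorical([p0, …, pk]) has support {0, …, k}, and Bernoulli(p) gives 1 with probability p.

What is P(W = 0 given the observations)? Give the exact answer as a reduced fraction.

P(W = 0 | obs) = 2/3

Enumerate traces; 6 have nonzero weight after conditioning:
  (Z=2, W=0, Y=2, X=0) weight 1/36
  (Z=2, W=0, Y=2, X=1) weight 1/36
  (Z=2, W=0, Y=2, X=2) weight 1/36
  (Z=2, W=1, Y=1, X=0) weight 1/72
  (Z=2, W=1, Y=1, X=1) weight 1/72
  (Z=2, W=1, Y=1, X=2) weight 1/72
Group by W:
  weight(W=0) = 1/12
  weight(W=1) = 1/24
Total weight = 1/12 + 1/24 = 1/8
P(W=0 | obs) = 1/12 / 1/8 = 2/3
P(W=1 | obs) = 1/24 / 1/8 = 1/3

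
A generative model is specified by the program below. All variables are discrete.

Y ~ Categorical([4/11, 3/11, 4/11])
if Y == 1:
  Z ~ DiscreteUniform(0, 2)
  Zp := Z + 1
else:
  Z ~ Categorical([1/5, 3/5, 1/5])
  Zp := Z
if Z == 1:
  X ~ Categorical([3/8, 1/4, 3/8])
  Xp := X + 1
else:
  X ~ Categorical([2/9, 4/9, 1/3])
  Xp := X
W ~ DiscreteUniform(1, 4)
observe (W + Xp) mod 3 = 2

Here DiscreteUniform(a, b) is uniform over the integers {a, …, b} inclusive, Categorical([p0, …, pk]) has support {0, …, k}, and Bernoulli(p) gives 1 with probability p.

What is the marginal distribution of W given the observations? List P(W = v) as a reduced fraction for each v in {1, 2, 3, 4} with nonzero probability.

P(W=1) = 323/1115, P(W=2) = 1199/5575, P(W=3) = 1146/5575, P(W=4) = 323/1115

Enumerate traces; 36 have nonzero weight after conditioning:
  (Y=0, Z=0, X=0, W=2) weight 2/495
  (Y=0, Z=0, X=1, W=1) weight 4/495
  (Y=0, Z=0, X=1, W=4) weight 4/495
  (Y=0, Z=0, X=2, W=3) weight 1/165
  (Y=0, Z=1, X=0, W=1) weight 9/440
  (Y=0, Z=1, X=0, W=4) weight 9/440
  (Y=0, Z=1, X=1, W=3) weight 3/220
  (Y=0, Z=1, X=2, W=2) weight 9/440
  … 28 more
Group by W:
  weight(W=1) = 323/3168
  weight(W=2) = 109/1440
  weight(W=3) = 191/2640
  weight(W=4) = 323/3168
Total weight = 323/3168 + 109/1440 + 191/2640 + 323/3168 = 1115/3168
P(W=1 | obs) = 323/3168 / 1115/3168 = 323/1115
P(W=2 | obs) = 109/1440 / 1115/3168 = 1199/5575
P(W=3 | obs) = 191/2640 / 1115/3168 = 1146/5575
P(W=4 | obs) = 323/3168 / 1115/3168 = 323/1115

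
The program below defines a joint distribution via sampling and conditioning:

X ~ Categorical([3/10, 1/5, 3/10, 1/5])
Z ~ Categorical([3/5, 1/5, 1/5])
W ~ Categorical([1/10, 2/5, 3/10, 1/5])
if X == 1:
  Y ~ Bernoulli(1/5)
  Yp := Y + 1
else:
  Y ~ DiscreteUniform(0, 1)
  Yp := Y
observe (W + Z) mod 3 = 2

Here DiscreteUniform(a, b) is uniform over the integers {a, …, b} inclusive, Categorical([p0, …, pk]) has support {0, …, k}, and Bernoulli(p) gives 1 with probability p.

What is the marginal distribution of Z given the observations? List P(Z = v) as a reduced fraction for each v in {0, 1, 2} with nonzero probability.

Enumerate traces; 32 have nonzero weight after conditioning:
  (X=0, Z=0, W=2, Y=0) weight 27/1000
  (X=0, Z=0, W=2, Y=1) weight 27/1000
  (X=0, Z=1, W=1, Y=0) weight 3/250
  (X=0, Z=1, W=1, Y=1) weight 3/250
  (X=0, Z=2, W=0, Y=0) weight 3/1000
  (X=0, Z=2, W=0, Y=1) weight 3/1000
  (X=0, Z=2, W=3, Y=0) weight 3/500
  (X=0, Z=2, W=3, Y=1) weight 3/500
  … 24 more
Group by Z:
  weight(Z=0) = 9/50
  weight(Z=1) = 2/25
  weight(Z=2) = 3/50
Total weight = 9/50 + 2/25 + 3/50 = 8/25
P(Z=0 | obs) = 9/50 / 8/25 = 9/16
P(Z=1 | obs) = 2/25 / 8/25 = 1/4
P(Z=2 | obs) = 3/50 / 8/25 = 3/16

P(Z=0) = 9/16, P(Z=1) = 1/4, P(Z=2) = 3/16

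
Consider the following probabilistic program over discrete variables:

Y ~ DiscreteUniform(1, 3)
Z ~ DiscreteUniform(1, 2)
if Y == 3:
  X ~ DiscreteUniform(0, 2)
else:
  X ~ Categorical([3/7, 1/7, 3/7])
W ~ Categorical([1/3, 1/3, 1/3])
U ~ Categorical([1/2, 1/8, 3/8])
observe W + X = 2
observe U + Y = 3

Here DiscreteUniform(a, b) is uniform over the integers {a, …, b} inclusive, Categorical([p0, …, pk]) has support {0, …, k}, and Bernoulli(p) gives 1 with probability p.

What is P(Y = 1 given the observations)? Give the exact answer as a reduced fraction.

P(Y = 1 | obs) = 3/8

Enumerate traces; 18 have nonzero weight after conditioning:
  (Y=1, Z=1, X=0, W=2, U=2) weight 1/112
  (Y=1, Z=1, X=1, W=1, U=2) weight 1/336
  (Y=1, Z=1, X=2, W=0, U=2) weight 1/112
  (Y=1, Z=2, X=0, W=2, U=2) weight 1/112
  (Y=1, Z=2, X=1, W=1, U=2) weight 1/336
  (Y=1, Z=2, X=2, W=0, U=2) weight 1/112
  (Y=2, Z=1, X=0, W=2, U=1) weight 1/336
  (Y=2, Z=1, X=1, W=1, U=1) weight 1/1008
  (Y=3, Z=1, X=0, W=2, U=0) weight 1/108
  … 9 more
Group by Y:
  weight(Y=1) = 1/24
  weight(Y=2) = 1/72
  weight(Y=3) = 1/18
Total weight = 1/24 + 1/72 + 1/18 = 1/9
P(Y=1 | obs) = 1/24 / 1/9 = 3/8
P(Y=2 | obs) = 1/72 / 1/9 = 1/8
P(Y=3 | obs) = 1/18 / 1/9 = 1/2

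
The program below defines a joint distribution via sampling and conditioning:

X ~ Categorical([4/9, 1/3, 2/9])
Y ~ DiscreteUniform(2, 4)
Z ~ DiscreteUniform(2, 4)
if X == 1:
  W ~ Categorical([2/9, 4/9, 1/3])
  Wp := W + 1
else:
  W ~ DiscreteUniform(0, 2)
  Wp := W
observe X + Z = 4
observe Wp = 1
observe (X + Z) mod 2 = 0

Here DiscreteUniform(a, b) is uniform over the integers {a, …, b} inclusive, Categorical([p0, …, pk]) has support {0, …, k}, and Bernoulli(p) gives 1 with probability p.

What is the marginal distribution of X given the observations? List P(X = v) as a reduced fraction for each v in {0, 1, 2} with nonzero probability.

Enumerate traces; 9 have nonzero weight after conditioning:
  (X=0, Y=2, Z=4, W=1) weight 4/243
  (X=0, Y=3, Z=4, W=1) weight 4/243
  (X=0, Y=4, Z=4, W=1) weight 4/243
  (X=1, Y=2, Z=3, W=0) weight 2/243
  (X=1, Y=3, Z=3, W=0) weight 2/243
  (X=1, Y=4, Z=3, W=0) weight 2/243
  (X=2, Y=2, Z=2, W=1) weight 2/243
  (X=2, Y=3, Z=2, W=1) weight 2/243
  … 1 more
Group by X:
  weight(X=0) = 4/81
  weight(X=1) = 2/81
  weight(X=2) = 2/81
Total weight = 4/81 + 2/81 + 2/81 = 8/81
P(X=0 | obs) = 4/81 / 8/81 = 1/2
P(X=1 | obs) = 2/81 / 8/81 = 1/4
P(X=2 | obs) = 2/81 / 8/81 = 1/4

P(X=0) = 1/2, P(X=1) = 1/4, P(X=2) = 1/4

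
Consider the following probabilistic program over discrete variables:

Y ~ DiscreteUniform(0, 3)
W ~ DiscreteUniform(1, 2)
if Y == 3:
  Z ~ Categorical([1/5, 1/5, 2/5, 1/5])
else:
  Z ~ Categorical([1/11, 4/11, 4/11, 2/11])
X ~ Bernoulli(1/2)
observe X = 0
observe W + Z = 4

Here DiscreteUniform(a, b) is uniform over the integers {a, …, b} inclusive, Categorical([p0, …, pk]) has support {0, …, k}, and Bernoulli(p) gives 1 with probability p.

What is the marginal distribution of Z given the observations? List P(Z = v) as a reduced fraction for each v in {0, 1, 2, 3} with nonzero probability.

P(Z=2) = 2/3, P(Z=3) = 1/3

Enumerate traces; 8 have nonzero weight after conditioning:
  (Y=0, W=1, Z=3, X=0) weight 1/88
  (Y=0, W=2, Z=2, X=0) weight 1/44
  (Y=1, W=1, Z=3, X=0) weight 1/88
  (Y=1, W=2, Z=2, X=0) weight 1/44
  (Y=2, W=1, Z=3, X=0) weight 1/88
  (Y=2, W=2, Z=2, X=0) weight 1/44
  (Y=3, W=1, Z=3, X=0) weight 1/80
  (Y=3, W=2, Z=2, X=0) weight 1/40
Group by Z:
  weight(Z=2) = 41/440
  weight(Z=3) = 41/880
Total weight = 41/440 + 41/880 = 123/880
P(Z=2 | obs) = 41/440 / 123/880 = 2/3
P(Z=3 | obs) = 41/880 / 123/880 = 1/3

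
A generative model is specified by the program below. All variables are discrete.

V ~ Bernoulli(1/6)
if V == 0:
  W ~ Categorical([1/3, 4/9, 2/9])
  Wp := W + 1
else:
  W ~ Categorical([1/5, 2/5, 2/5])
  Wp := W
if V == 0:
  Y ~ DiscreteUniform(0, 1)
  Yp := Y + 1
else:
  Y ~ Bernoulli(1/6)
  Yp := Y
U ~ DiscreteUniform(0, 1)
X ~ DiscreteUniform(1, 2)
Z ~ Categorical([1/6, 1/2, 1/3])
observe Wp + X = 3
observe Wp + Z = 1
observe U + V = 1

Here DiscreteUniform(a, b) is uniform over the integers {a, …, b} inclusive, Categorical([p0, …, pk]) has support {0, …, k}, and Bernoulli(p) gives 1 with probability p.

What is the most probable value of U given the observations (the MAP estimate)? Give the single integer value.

Enumerate traces; 4 have nonzero weight after conditioning:
  (V=0, W=0, Y=0, U=1, X=2, Z=0) weight 5/864
  (V=0, W=0, Y=1, U=1, X=2, Z=0) weight 5/864
  (V=1, W=1, Y=0, U=0, X=2, Z=0) weight 1/432
  (V=1, W=1, Y=1, U=0, X=2, Z=0) weight 1/2160
Group by U:
  weight(U=0) = 1/360
  weight(U=1) = 5/432
Total weight = 1/360 + 5/432 = 31/2160
P(U=0 | obs) = 1/360 / 31/2160 = 6/31
P(U=1 | obs) = 5/432 / 31/2160 = 25/31
argmax = 1

argmax_v P(U = v | obs) = 1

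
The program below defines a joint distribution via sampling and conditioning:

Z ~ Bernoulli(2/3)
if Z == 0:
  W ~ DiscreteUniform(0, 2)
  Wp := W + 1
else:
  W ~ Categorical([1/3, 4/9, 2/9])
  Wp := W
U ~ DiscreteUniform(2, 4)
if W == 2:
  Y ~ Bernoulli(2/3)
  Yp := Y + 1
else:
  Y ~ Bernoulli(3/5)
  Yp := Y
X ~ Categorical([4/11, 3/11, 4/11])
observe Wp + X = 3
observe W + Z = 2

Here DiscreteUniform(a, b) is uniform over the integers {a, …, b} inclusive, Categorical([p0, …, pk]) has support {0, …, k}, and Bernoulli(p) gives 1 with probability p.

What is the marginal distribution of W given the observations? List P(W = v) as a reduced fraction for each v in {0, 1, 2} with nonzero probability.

Enumerate traces; 12 have nonzero weight after conditioning:
  (Z=0, W=2, U=2, Y=0, X=0) weight 4/891
  (Z=0, W=2, U=2, Y=1, X=0) weight 8/891
  (Z=0, W=2, U=3, Y=0, X=0) weight 4/891
  (Z=0, W=2, U=3, Y=1, X=0) weight 8/891
  (Z=0, W=2, U=4, Y=0, X=0) weight 4/891
  (Z=0, W=2, U=4, Y=1, X=0) weight 8/891
  (Z=1, W=1, U=2, Y=0, X=2) weight 64/4455
  (Z=1, W=1, U=2, Y=1, X=2) weight 32/1485
  … 4 more
Group by W:
  weight(W=1) = 32/297
  weight(W=2) = 4/99
Total weight = 32/297 + 4/99 = 4/27
P(W=1 | obs) = 32/297 / 4/27 = 8/11
P(W=2 | obs) = 4/99 / 4/27 = 3/11

P(W=1) = 8/11, P(W=2) = 3/11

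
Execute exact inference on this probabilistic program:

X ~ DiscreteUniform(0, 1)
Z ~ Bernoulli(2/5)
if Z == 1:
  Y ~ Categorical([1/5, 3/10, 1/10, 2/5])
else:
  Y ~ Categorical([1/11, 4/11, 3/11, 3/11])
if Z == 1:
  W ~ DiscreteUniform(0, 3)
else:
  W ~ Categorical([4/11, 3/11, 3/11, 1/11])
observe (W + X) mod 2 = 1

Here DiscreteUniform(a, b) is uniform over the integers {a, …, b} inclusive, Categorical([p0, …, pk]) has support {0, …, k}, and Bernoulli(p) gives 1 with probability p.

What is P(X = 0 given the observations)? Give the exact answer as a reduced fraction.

P(X = 0 | obs) = 23/55

Enumerate traces; 32 have nonzero weight after conditioning:
  (X=0, Z=0, Y=0, W=1) weight 9/1210
  (X=0, Z=0, Y=0, W=3) weight 3/1210
  (X=0, Z=0, Y=1, W=1) weight 18/605
  (X=0, Z=0, Y=1, W=3) weight 6/605
  (X=0, Z=0, Y=2, W=1) weight 27/1210
  (X=0, Z=0, Y=2, W=3) weight 9/1210
  (X=0, Z=0, Y=3, W=1) weight 27/1210
  (X=0, Z=0, Y=3, W=3) weight 9/1210
  (X=1, Z=0, Y=0, W=0) weight 6/605
  … 23 more
Group by X:
  weight(X=0) = 23/110
  weight(X=1) = 16/55
Total weight = 23/110 + 16/55 = 1/2
P(X=0 | obs) = 23/110 / 1/2 = 23/55
P(X=1 | obs) = 16/55 / 1/2 = 32/55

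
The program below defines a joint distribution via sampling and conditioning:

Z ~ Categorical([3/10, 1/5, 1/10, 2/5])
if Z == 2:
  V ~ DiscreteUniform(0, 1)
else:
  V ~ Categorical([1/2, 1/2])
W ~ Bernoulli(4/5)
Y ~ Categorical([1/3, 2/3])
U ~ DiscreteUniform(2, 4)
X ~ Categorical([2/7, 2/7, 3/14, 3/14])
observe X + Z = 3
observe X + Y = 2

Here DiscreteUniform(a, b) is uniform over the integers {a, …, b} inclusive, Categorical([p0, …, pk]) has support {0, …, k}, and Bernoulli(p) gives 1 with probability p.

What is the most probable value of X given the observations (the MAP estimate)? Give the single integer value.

Enumerate traces; 24 have nonzero weight after conditioning:
  (Z=1, V=0, W=0, Y=0, U=2, X=2) weight 1/2100
  (Z=1, V=0, W=0, Y=0, U=3, X=2) weight 1/2100
  (Z=1, V=0, W=0, Y=0, U=4, X=2) weight 1/2100
  (Z=1, V=0, W=1, Y=0, U=2, X=2) weight 1/525
  (Z=1, V=0, W=1, Y=0, U=3, X=2) weight 1/525
  (Z=1, V=0, W=1, Y=0, U=4, X=2) weight 1/525
  (Z=1, V=1, W=0, Y=0, U=2, X=2) weight 1/2100
  (Z=1, V=1, W=0, Y=0, U=3, X=2) weight 1/2100
  (Z=2, V=0, W=0, Y=1, U=2, X=1) weight 1/1575
  … 15 more
Group by X:
  weight(X=1) = 2/105
  weight(X=2) = 1/70
Total weight = 2/105 + 1/70 = 1/30
P(X=1 | obs) = 2/105 / 1/30 = 4/7
P(X=2 | obs) = 1/70 / 1/30 = 3/7
argmax = 1

argmax_v P(X = v | obs) = 1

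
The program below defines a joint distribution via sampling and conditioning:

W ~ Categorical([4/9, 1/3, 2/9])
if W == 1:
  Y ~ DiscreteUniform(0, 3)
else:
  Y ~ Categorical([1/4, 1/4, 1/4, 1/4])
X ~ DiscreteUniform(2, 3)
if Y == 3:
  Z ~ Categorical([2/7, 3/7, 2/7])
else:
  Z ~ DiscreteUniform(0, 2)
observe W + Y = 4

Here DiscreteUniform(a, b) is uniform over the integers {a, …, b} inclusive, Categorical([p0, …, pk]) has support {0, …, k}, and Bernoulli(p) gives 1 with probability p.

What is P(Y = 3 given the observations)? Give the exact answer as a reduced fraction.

P(Y = 3 | obs) = 3/5

Enumerate traces; 12 have nonzero weight after conditioning:
  (W=1, Y=3, X=2, Z=0) weight 1/84
  (W=1, Y=3, X=2, Z=1) weight 1/56
  (W=1, Y=3, X=2, Z=2) weight 1/84
  (W=1, Y=3, X=3, Z=0) weight 1/84
  (W=1, Y=3, X=3, Z=1) weight 1/56
  (W=1, Y=3, X=3, Z=2) weight 1/84
  (W=2, Y=2, X=2, Z=0) weight 1/108
  (W=2, Y=2, X=2, Z=1) weight 1/108
  … 4 more
Group by Y:
  weight(Y=2) = 1/18
  weight(Y=3) = 1/12
Total weight = 1/18 + 1/12 = 5/36
P(Y=2 | obs) = 1/18 / 5/36 = 2/5
P(Y=3 | obs) = 1/12 / 5/36 = 3/5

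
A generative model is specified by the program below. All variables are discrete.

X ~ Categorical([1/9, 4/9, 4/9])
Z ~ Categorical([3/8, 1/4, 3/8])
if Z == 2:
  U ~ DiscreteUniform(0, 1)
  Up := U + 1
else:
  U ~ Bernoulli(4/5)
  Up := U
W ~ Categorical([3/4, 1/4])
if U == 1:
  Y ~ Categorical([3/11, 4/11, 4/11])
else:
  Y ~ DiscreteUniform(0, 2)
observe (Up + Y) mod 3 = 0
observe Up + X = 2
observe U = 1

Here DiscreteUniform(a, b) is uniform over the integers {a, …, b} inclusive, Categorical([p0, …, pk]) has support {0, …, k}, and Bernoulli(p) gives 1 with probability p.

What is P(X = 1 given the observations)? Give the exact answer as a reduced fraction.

P(X = 1 | obs) = 32/35

Enumerate traces; 6 have nonzero weight after conditioning:
  (X=0, Z=2, U=1, W=0, Y=1) weight 1/176
  (X=0, Z=2, U=1, W=1, Y=1) weight 1/528
  (X=1, Z=0, U=1, W=0, Y=2) weight 2/55
  (X=1, Z=0, U=1, W=1, Y=2) weight 2/165
  (X=1, Z=1, U=1, W=0, Y=2) weight 4/165
  (X=1, Z=1, U=1, W=1, Y=2) weight 4/495
Group by X:
  weight(X=0) = 1/132
  weight(X=1) = 8/99
Total weight = 1/132 + 8/99 = 35/396
P(X=0 | obs) = 1/132 / 35/396 = 3/35
P(X=1 | obs) = 8/99 / 35/396 = 32/35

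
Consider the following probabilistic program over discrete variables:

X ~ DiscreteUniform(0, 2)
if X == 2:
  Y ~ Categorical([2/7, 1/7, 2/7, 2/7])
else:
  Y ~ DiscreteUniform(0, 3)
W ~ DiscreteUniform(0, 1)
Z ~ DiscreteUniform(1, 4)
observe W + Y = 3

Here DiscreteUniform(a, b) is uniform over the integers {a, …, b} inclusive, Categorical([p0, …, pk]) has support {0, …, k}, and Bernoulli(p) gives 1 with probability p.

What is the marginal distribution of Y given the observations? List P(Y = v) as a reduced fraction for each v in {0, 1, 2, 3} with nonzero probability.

P(Y=2) = 1/2, P(Y=3) = 1/2

Enumerate traces; 24 have nonzero weight after conditioning:
  (X=0, Y=2, W=1, Z=1) weight 1/96
  (X=0, Y=2, W=1, Z=2) weight 1/96
  (X=0, Y=2, W=1, Z=3) weight 1/96
  (X=0, Y=2, W=1, Z=4) weight 1/96
  (X=0, Y=3, W=0, Z=1) weight 1/96
  (X=0, Y=3, W=0, Z=2) weight 1/96
  (X=0, Y=3, W=0, Z=3) weight 1/96
  (X=0, Y=3, W=0, Z=4) weight 1/96
  … 16 more
Group by Y:
  weight(Y=2) = 11/84
  weight(Y=3) = 11/84
Total weight = 11/84 + 11/84 = 11/42
P(Y=2 | obs) = 11/84 / 11/42 = 1/2
P(Y=3 | obs) = 11/84 / 11/42 = 1/2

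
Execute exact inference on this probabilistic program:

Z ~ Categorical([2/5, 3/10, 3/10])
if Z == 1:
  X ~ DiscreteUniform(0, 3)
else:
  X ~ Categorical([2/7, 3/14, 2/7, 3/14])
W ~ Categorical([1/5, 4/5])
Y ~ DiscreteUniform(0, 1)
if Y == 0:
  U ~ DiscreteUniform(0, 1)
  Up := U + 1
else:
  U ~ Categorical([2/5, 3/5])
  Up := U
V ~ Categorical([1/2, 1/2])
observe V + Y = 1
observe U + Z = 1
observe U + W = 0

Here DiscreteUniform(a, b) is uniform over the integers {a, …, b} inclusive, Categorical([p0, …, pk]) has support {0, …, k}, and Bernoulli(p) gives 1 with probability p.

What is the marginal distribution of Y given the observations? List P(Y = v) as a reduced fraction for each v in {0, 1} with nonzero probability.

Enumerate traces; 8 have nonzero weight after conditioning:
  (Z=1, X=0, W=0, Y=0, U=0, V=1) weight 3/1600
  (Z=1, X=0, W=0, Y=1, U=0, V=0) weight 3/2000
  (Z=1, X=1, W=0, Y=0, U=0, V=1) weight 3/1600
  (Z=1, X=1, W=0, Y=1, U=0, V=0) weight 3/2000
  (Z=1, X=2, W=0, Y=0, U=0, V=1) weight 3/1600
  (Z=1, X=2, W=0, Y=1, U=0, V=0) weight 3/2000
  (Z=1, X=3, W=0, Y=0, U=0, V=1) weight 3/1600
  (Z=1, X=3, W=0, Y=1, U=0, V=0) weight 3/2000
Group by Y:
  weight(Y=0) = 3/400
  weight(Y=1) = 3/500
Total weight = 3/400 + 3/500 = 27/2000
P(Y=0 | obs) = 3/400 / 27/2000 = 5/9
P(Y=1 | obs) = 3/500 / 27/2000 = 4/9

P(Y=0) = 5/9, P(Y=1) = 4/9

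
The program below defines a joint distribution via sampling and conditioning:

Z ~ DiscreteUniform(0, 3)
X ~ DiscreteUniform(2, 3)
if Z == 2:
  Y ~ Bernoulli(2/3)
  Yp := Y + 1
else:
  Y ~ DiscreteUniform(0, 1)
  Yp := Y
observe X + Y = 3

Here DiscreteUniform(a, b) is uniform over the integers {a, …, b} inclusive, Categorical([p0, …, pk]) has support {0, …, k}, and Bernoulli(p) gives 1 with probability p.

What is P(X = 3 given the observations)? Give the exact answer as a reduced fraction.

P(X = 3 | obs) = 11/24

Enumerate traces; 8 have nonzero weight after conditioning:
  (Z=0, X=2, Y=1) weight 1/16
  (Z=0, X=3, Y=0) weight 1/16
  (Z=1, X=2, Y=1) weight 1/16
  (Z=1, X=3, Y=0) weight 1/16
  (Z=2, X=2, Y=1) weight 1/12
  (Z=2, X=3, Y=0) weight 1/24
  (Z=3, X=2, Y=1) weight 1/16
  (Z=3, X=3, Y=0) weight 1/16
Group by X:
  weight(X=2) = 13/48
  weight(X=3) = 11/48
Total weight = 13/48 + 11/48 = 1/2
P(X=2 | obs) = 13/48 / 1/2 = 13/24
P(X=3 | obs) = 11/48 / 1/2 = 11/24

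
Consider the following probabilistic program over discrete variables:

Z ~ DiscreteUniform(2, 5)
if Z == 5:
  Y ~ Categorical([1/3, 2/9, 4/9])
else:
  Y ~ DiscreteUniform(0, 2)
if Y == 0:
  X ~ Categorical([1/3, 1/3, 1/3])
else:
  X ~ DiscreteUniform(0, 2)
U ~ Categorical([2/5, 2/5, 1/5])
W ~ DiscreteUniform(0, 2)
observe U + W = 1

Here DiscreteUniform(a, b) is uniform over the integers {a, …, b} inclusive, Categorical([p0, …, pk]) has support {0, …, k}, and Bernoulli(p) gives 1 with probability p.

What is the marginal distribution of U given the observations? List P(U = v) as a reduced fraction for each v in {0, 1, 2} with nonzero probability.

P(U=0) = 1/2, P(U=1) = 1/2

Enumerate traces; 72 have nonzero weight after conditioning:
  (Z=2, Y=0, X=0, U=0, W=1) weight 1/270
  (Z=2, Y=0, X=0, U=1, W=0) weight 1/270
  (Z=2, Y=0, X=1, U=0, W=1) weight 1/270
  (Z=2, Y=0, X=1, U=1, W=0) weight 1/270
  (Z=2, Y=0, X=2, U=0, W=1) weight 1/270
  (Z=2, Y=0, X=2, U=1, W=0) weight 1/270
  (Z=2, Y=1, X=0, U=0, W=1) weight 1/270
  (Z=2, Y=1, X=0, U=1, W=0) weight 1/270
  … 64 more
Group by U:
  weight(U=0) = 2/15
  weight(U=1) = 2/15
Total weight = 2/15 + 2/15 = 4/15
P(U=0 | obs) = 2/15 / 4/15 = 1/2
P(U=1 | obs) = 2/15 / 4/15 = 1/2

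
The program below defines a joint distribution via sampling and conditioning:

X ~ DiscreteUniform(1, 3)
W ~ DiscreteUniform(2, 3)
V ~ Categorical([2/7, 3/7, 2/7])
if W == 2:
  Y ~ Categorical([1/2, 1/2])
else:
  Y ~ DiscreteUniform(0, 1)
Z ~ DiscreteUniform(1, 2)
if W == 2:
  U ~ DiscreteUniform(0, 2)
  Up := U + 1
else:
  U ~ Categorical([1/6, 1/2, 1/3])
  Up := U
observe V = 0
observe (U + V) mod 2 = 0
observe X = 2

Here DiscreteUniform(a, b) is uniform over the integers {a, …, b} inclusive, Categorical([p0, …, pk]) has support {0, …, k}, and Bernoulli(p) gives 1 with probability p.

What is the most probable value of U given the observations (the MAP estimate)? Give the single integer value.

Enumerate traces; 16 have nonzero weight after conditioning:
  (X=2, W=2, V=0, Y=0, Z=1, U=0) weight 1/252
  (X=2, W=2, V=0, Y=0, Z=1, U=2) weight 1/252
  (X=2, W=2, V=0, Y=0, Z=2, U=0) weight 1/252
  (X=2, W=2, V=0, Y=0, Z=2, U=2) weight 1/252
  (X=2, W=2, V=0, Y=1, Z=1, U=0) weight 1/252
  (X=2, W=2, V=0, Y=1, Z=1, U=2) weight 1/252
  (X=2, W=2, V=0, Y=1, Z=2, U=0) weight 1/252
  (X=2, W=2, V=0, Y=1, Z=2, U=2) weight 1/252
  … 8 more
Group by U:
  weight(U=0) = 1/42
  weight(U=2) = 2/63
Total weight = 1/42 + 2/63 = 1/18
P(U=0 | obs) = 1/42 / 1/18 = 3/7
P(U=2 | obs) = 2/63 / 1/18 = 4/7
argmax = 2

argmax_v P(U = v | obs) = 2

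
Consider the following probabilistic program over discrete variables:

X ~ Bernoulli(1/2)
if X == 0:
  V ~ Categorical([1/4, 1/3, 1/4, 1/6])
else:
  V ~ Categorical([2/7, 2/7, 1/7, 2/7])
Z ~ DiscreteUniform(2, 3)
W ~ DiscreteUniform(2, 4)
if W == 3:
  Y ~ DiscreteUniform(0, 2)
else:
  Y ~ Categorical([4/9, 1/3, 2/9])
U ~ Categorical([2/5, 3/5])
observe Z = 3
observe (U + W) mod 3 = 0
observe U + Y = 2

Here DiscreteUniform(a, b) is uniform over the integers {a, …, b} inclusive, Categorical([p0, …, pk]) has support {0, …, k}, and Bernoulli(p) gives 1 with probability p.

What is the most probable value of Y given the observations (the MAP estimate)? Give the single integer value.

Enumerate traces; 16 have nonzero weight after conditioning:
  (X=0, V=0, Z=3, W=2, Y=1, U=1) weight 1/240
  (X=0, V=0, Z=3, W=3, Y=2, U=0) weight 1/360
  (X=0, V=1, Z=3, W=2, Y=1, U=1) weight 1/180
  (X=0, V=1, Z=3, W=3, Y=2, U=0) weight 1/270
  (X=0, V=2, Z=3, W=2, Y=1, U=1) weight 1/240
  (X=0, V=2, Z=3, W=3, Y=2, U=0) weight 1/360
  (X=0, V=3, Z=3, W=2, Y=1, U=1) weight 1/360
  (X=0, V=3, Z=3, W=3, Y=2, U=0) weight 1/540
  … 8 more
Group by Y:
  weight(Y=1) = 1/30
  weight(Y=2) = 1/45
Total weight = 1/30 + 1/45 = 1/18
P(Y=1 | obs) = 1/30 / 1/18 = 3/5
P(Y=2 | obs) = 1/45 / 1/18 = 2/5
argmax = 1

argmax_v P(Y = v | obs) = 1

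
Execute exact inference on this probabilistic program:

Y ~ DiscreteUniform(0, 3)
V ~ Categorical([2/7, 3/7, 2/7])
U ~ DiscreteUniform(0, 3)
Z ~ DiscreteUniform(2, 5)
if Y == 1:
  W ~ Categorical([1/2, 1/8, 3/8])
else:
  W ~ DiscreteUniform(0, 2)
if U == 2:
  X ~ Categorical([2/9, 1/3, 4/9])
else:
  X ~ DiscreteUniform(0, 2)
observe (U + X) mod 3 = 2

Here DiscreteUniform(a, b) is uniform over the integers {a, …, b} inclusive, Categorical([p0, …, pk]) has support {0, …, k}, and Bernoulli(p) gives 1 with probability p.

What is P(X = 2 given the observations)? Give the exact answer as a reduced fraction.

Enumerate traces; 576 have nonzero weight after conditioning:
  (Y=0, V=0, U=0, Z=2, W=0, X=2) weight 1/2016
  (Y=0, V=0, U=0, Z=2, W=1, X=2) weight 1/2016
  (Y=0, V=0, U=0, Z=2, W=2, X=2) weight 1/2016
  (Y=0, V=0, U=0, Z=3, W=0, X=2) weight 1/2016
  (Y=0, V=0, U=0, Z=3, W=1, X=2) weight 1/2016
  (Y=0, V=0, U=0, Z=3, W=2, X=2) weight 1/2016
  (Y=0, V=0, U=0, Z=4, W=0, X=2) weight 1/2016
  (Y=0, V=0, U=0, Z=4, W=1, X=2) weight 1/2016
  (Y=0, V=0, U=1, Z=2, W=0, X=1) weight 1/2016
  (Y=0, V=0, U=2, Z=2, W=0, X=0) weight 1/3024
  … 566 more
Group by X:
  weight(X=0) = 1/18
  weight(X=1) = 1/12
  weight(X=2) = 1/6
Total weight = 1/18 + 1/12 + 1/6 = 11/36
P(X=0 | obs) = 1/18 / 11/36 = 2/11
P(X=1 | obs) = 1/12 / 11/36 = 3/11
P(X=2 | obs) = 1/6 / 11/36 = 6/11

P(X = 2 | obs) = 6/11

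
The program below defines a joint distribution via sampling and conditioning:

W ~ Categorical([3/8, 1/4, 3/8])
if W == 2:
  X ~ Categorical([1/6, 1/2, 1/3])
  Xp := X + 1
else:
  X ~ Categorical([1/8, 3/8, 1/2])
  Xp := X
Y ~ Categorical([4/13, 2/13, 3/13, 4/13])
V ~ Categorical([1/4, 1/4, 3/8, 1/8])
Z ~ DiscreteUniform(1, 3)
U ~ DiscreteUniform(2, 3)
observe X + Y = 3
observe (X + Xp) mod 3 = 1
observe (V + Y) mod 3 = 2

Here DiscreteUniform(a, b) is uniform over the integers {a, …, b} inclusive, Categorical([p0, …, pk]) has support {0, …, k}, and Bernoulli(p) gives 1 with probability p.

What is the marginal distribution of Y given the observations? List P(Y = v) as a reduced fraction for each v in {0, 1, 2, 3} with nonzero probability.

Enumerate traces; 18 have nonzero weight after conditioning:
  (W=0, X=2, Y=1, V=1, Z=1, U=2) weight 1/832
  (W=0, X=2, Y=1, V=1, Z=1, U=3) weight 1/832
  (W=0, X=2, Y=1, V=1, Z=2, U=2) weight 1/832
  (W=0, X=2, Y=1, V=1, Z=2, U=3) weight 1/832
  (W=0, X=2, Y=1, V=1, Z=3, U=2) weight 1/832
  (W=0, X=2, Y=1, V=1, Z=3, U=3) weight 1/832
  (W=1, X=2, Y=1, V=1, Z=1, U=2) weight 1/1248
  (W=1, X=2, Y=1, V=1, Z=1, U=3) weight 1/1248
  (W=2, X=0, Y=3, V=2, Z=1, U=2) weight 1/832
  … 9 more
Group by Y:
  weight(Y=1) = 5/416
  weight(Y=3) = 3/416
Total weight = 5/416 + 3/416 = 1/52
P(Y=1 | obs) = 5/416 / 1/52 = 5/8
P(Y=3 | obs) = 3/416 / 1/52 = 3/8

P(Y=1) = 5/8, P(Y=3) = 3/8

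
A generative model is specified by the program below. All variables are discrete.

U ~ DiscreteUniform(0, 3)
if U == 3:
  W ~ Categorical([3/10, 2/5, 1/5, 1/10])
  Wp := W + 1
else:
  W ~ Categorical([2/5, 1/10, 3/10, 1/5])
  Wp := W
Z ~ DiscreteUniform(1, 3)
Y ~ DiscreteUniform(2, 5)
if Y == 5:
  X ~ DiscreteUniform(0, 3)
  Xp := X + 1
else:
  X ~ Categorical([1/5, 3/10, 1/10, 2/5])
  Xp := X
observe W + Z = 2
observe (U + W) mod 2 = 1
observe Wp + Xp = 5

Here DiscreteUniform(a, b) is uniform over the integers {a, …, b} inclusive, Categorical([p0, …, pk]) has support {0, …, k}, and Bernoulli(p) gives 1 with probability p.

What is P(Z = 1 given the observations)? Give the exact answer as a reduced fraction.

P(Z = 1 | obs) = 2/5

Enumerate traces; 3 have nonzero weight after conditioning:
  (U=0, W=1, Z=1, Y=5, X=3) weight 1/1920
  (U=2, W=1, Z=1, Y=5, X=3) weight 1/1920
  (U=3, W=0, Z=2, Y=5, X=3) weight 1/640
Group by Z:
  weight(Z=1) = 1/960
  weight(Z=2) = 1/640
Total weight = 1/960 + 1/640 = 1/384
P(Z=1 | obs) = 1/960 / 1/384 = 2/5
P(Z=2 | obs) = 1/640 / 1/384 = 3/5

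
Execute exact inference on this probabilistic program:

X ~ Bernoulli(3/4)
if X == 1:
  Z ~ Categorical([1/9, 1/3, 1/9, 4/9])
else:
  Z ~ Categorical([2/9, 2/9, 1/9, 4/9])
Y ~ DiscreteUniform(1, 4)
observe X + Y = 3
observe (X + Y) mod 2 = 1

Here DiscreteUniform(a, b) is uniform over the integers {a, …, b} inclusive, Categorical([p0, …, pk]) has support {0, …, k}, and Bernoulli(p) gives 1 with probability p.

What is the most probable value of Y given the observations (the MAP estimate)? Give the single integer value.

argmax_v P(Y = v | obs) = 2

Enumerate traces; 8 have nonzero weight after conditioning:
  (X=0, Z=0, Y=3) weight 1/72
  (X=0, Z=1, Y=3) weight 1/72
  (X=0, Z=2, Y=3) weight 1/144
  (X=0, Z=3, Y=3) weight 1/36
  (X=1, Z=0, Y=2) weight 1/48
  (X=1, Z=1, Y=2) weight 1/16
  (X=1, Z=2, Y=2) weight 1/48
  (X=1, Z=3, Y=2) weight 1/12
Group by Y:
  weight(Y=2) = 3/16
  weight(Y=3) = 1/16
Total weight = 3/16 + 1/16 = 1/4
P(Y=2 | obs) = 3/16 / 1/4 = 3/4
P(Y=3 | obs) = 1/16 / 1/4 = 1/4
argmax = 2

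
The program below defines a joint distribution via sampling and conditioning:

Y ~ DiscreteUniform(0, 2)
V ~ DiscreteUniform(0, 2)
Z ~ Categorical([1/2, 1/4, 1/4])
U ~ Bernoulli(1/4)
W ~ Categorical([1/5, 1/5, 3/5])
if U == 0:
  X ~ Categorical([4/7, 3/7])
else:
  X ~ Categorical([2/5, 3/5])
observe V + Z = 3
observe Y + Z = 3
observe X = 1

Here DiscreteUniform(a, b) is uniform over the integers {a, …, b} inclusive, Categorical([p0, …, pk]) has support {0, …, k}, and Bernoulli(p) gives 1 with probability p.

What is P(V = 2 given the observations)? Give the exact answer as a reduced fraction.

P(V = 2 | obs) = 1/2

Enumerate traces; 12 have nonzero weight after conditioning:
  (Y=1, V=1, Z=2, U=0, W=0, X=1) weight 1/560
  (Y=1, V=1, Z=2, U=0, W=1, X=1) weight 1/560
  (Y=1, V=1, Z=2, U=0, W=2, X=1) weight 3/560
  (Y=1, V=1, Z=2, U=1, W=0, X=1) weight 1/1200
  (Y=1, V=1, Z=2, U=1, W=1, X=1) weight 1/1200
  (Y=1, V=1, Z=2, U=1, W=2, X=1) weight 1/400
  (Y=2, V=2, Z=1, U=0, W=0, X=1) weight 1/560
  (Y=2, V=2, Z=1, U=0, W=1, X=1) weight 1/560
  … 4 more
Group by V:
  weight(V=1) = 11/840
  weight(V=2) = 11/840
Total weight = 11/840 + 11/840 = 11/420
P(V=1 | obs) = 11/840 / 11/420 = 1/2
P(V=2 | obs) = 11/840 / 11/420 = 1/2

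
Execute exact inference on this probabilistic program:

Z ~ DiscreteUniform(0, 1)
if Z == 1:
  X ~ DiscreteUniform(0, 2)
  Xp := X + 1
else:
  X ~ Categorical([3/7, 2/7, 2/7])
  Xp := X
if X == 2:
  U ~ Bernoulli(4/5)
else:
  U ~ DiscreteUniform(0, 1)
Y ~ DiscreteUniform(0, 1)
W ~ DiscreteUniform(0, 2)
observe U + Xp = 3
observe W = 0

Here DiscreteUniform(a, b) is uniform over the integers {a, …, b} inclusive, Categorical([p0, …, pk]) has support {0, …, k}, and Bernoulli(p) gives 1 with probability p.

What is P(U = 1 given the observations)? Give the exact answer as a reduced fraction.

Enumerate traces; 6 have nonzero weight after conditioning:
  (Z=0, X=2, U=1, Y=0, W=0) weight 2/105
  (Z=0, X=2, U=1, Y=1, W=0) weight 2/105
  (Z=1, X=1, U=1, Y=0, W=0) weight 1/72
  (Z=1, X=1, U=1, Y=1, W=0) weight 1/72
  (Z=1, X=2, U=0, Y=0, W=0) weight 1/180
  (Z=1, X=2, U=0, Y=1, W=0) weight 1/180
Group by U:
  weight(U=0) = 1/90
  weight(U=1) = 83/1260
Total weight = 1/90 + 83/1260 = 97/1260
P(U=0 | obs) = 1/90 / 97/1260 = 14/97
P(U=1 | obs) = 83/1260 / 97/1260 = 83/97

P(U = 1 | obs) = 83/97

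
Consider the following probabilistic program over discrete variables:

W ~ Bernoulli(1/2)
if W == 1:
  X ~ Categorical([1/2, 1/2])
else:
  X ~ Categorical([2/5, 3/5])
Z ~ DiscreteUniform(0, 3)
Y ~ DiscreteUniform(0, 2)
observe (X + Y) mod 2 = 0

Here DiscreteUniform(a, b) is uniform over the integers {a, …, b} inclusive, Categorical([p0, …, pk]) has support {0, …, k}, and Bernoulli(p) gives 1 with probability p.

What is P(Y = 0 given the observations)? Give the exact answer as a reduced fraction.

P(Y = 0 | obs) = 9/29

Enumerate traces; 24 have nonzero weight after conditioning:
  (W=0, X=0, Z=0, Y=0) weight 1/60
  (W=0, X=0, Z=0, Y=2) weight 1/60
  (W=0, X=0, Z=1, Y=0) weight 1/60
  (W=0, X=0, Z=1, Y=2) weight 1/60
  (W=0, X=0, Z=2, Y=0) weight 1/60
  (W=0, X=0, Z=2, Y=2) weight 1/60
  (W=0, X=0, Z=3, Y=0) weight 1/60
  (W=0, X=0, Z=3, Y=2) weight 1/60
  (W=0, X=1, Z=0, Y=1) weight 1/40
  … 15 more
Group by Y:
  weight(Y=0) = 3/20
  weight(Y=1) = 11/60
  weight(Y=2) = 3/20
Total weight = 3/20 + 11/60 + 3/20 = 29/60
P(Y=0 | obs) = 3/20 / 29/60 = 9/29
P(Y=1 | obs) = 11/60 / 29/60 = 11/29
P(Y=2 | obs) = 3/20 / 29/60 = 9/29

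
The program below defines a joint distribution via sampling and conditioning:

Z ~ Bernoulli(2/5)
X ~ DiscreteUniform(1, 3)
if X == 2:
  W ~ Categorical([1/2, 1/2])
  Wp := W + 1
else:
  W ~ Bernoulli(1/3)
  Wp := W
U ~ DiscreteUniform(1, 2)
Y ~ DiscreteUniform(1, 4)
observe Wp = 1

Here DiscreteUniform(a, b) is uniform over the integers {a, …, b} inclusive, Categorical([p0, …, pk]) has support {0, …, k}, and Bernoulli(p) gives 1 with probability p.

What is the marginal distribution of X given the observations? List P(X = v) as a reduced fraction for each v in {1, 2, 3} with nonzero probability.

Enumerate traces; 48 have nonzero weight after conditioning:
  (Z=0, X=1, W=1, U=1, Y=1) weight 1/120
  (Z=0, X=1, W=1, U=1, Y=2) weight 1/120
  (Z=0, X=1, W=1, U=1, Y=3) weight 1/120
  (Z=0, X=1, W=1, U=1, Y=4) weight 1/120
  (Z=0, X=1, W=1, U=2, Y=1) weight 1/120
  (Z=0, X=1, W=1, U=2, Y=2) weight 1/120
  (Z=0, X=1, W=1, U=2, Y=3) weight 1/120
  (Z=0, X=1, W=1, U=2, Y=4) weight 1/120
  (Z=0, X=2, W=0, U=1, Y=1) weight 1/80
  (Z=0, X=3, W=1, U=1, Y=1) weight 1/120
  … 38 more
Group by X:
  weight(X=1) = 1/9
  weight(X=2) = 1/6
  weight(X=3) = 1/9
Total weight = 1/9 + 1/6 + 1/9 = 7/18
P(X=1 | obs) = 1/9 / 7/18 = 2/7
P(X=2 | obs) = 1/6 / 7/18 = 3/7
P(X=3 | obs) = 1/9 / 7/18 = 2/7

P(X=1) = 2/7, P(X=2) = 3/7, P(X=3) = 2/7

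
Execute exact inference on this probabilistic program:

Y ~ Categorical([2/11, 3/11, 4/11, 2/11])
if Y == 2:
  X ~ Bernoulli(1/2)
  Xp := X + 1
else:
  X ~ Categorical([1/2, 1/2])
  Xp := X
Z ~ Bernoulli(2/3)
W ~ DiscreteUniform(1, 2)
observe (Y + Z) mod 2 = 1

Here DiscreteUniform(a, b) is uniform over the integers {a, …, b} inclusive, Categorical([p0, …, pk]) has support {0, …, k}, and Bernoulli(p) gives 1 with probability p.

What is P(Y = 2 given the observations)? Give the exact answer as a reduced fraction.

P(Y = 2 | obs) = 8/17

Enumerate traces; 16 have nonzero weight after conditioning:
  (Y=0, X=0, Z=1, W=1) weight 1/33
  (Y=0, X=0, Z=1, W=2) weight 1/33
  (Y=0, X=1, Z=1, W=1) weight 1/33
  (Y=0, X=1, Z=1, W=2) weight 1/33
  (Y=1, X=0, Z=0, W=1) weight 1/44
  (Y=1, X=0, Z=0, W=2) weight 1/44
  (Y=1, X=1, Z=0, W=1) weight 1/44
  (Y=1, X=1, Z=0, W=2) weight 1/44
  (Y=2, X=0, Z=1, W=1) weight 2/33
  (Y=3, X=0, Z=0, W=1) weight 1/66
  … 6 more
Group by Y:
  weight(Y=0) = 4/33
  weight(Y=1) = 1/11
  weight(Y=2) = 8/33
  weight(Y=3) = 2/33
Total weight = 4/33 + 1/11 + 8/33 + 2/33 = 17/33
P(Y=0 | obs) = 4/33 / 17/33 = 4/17
P(Y=1 | obs) = 1/11 / 17/33 = 3/17
P(Y=2 | obs) = 8/33 / 17/33 = 8/17
P(Y=3 | obs) = 2/33 / 17/33 = 2/17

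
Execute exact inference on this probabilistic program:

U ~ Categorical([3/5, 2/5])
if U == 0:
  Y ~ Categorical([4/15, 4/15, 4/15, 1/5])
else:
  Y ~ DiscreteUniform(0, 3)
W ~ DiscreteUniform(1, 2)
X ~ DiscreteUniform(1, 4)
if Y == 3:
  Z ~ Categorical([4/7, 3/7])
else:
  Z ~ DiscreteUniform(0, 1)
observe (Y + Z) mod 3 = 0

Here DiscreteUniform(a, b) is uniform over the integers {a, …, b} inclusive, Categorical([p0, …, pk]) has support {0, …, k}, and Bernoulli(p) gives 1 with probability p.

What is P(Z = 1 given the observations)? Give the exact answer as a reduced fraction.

P(Z = 1 | obs) = 91/270

Enumerate traces; 48 have nonzero weight after conditioning:
  (U=0, Y=0, W=1, X=1, Z=0) weight 1/100
  (U=0, Y=0, W=1, X=2, Z=0) weight 1/100
  (U=0, Y=0, W=1, X=3, Z=0) weight 1/100
  (U=0, Y=0, W=1, X=4, Z=0) weight 1/100
  (U=0, Y=0, W=2, X=1, Z=0) weight 1/100
  (U=0, Y=0, W=2, X=2, Z=0) weight 1/100
  (U=0, Y=0, W=2, X=3, Z=0) weight 1/100
  (U=0, Y=0, W=2, X=4, Z=0) weight 1/100
  (U=0, Y=2, W=1, X=1, Z=1) weight 1/100
  … 39 more
Group by Z:
  weight(Z=0) = 179/700
  weight(Z=1) = 13/100
Total weight = 179/700 + 13/100 = 27/70
P(Z=0 | obs) = 179/700 / 27/70 = 179/270
P(Z=1 | obs) = 13/100 / 27/70 = 91/270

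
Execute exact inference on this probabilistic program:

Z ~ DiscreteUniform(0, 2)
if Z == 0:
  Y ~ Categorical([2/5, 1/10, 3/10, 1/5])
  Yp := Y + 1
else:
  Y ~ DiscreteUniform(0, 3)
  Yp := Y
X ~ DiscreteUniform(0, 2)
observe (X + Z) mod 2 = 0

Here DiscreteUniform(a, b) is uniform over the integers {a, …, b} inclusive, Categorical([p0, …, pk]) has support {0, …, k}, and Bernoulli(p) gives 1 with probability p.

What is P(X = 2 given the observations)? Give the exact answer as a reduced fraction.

Enumerate traces; 20 have nonzero weight after conditioning:
  (Z=0, Y=0, X=0) weight 2/45
  (Z=0, Y=0, X=2) weight 2/45
  (Z=0, Y=1, X=0) weight 1/90
  (Z=0, Y=1, X=2) weight 1/90
  (Z=0, Y=2, X=0) weight 1/30
  (Z=0, Y=2, X=2) weight 1/30
  (Z=0, Y=3, X=0) weight 1/45
  (Z=0, Y=3, X=2) weight 1/45
  (Z=1, Y=0, X=1) weight 1/36
  … 11 more
Group by X:
  weight(X=0) = 2/9
  weight(X=1) = 1/9
  weight(X=2) = 2/9
Total weight = 2/9 + 1/9 + 2/9 = 5/9
P(X=0 | obs) = 2/9 / 5/9 = 2/5
P(X=1 | obs) = 1/9 / 5/9 = 1/5
P(X=2 | obs) = 2/9 / 5/9 = 2/5

P(X = 2 | obs) = 2/5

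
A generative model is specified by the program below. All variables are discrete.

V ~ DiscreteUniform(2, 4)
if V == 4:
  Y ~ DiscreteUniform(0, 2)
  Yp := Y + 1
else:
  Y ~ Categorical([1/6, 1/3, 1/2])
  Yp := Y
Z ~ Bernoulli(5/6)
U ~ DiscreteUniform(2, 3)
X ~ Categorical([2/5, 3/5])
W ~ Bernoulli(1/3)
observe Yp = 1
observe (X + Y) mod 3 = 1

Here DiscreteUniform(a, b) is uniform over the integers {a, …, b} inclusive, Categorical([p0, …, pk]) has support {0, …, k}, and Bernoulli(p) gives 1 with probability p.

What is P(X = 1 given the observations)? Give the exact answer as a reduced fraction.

Enumerate traces; 24 have nonzero weight after conditioning:
  (V=2, Y=1, Z=0, U=2, X=0, W=0) weight 1/405
  (V=2, Y=1, Z=0, U=2, X=0, W=1) weight 1/810
  (V=2, Y=1, Z=0, U=3, X=0, W=0) weight 1/405
  (V=2, Y=1, Z=0, U=3, X=0, W=1) weight 1/810
  (V=2, Y=1, Z=1, U=2, X=0, W=0) weight 1/81
  (V=2, Y=1, Z=1, U=2, X=0, W=1) weight 1/162
  (V=2, Y=1, Z=1, U=3, X=0, W=0) weight 1/81
  (V=2, Y=1, Z=1, U=3, X=0, W=1) weight 1/162
  (V=4, Y=0, Z=0, U=2, X=1, W=0) weight 1/270
  … 15 more
Group by X:
  weight(X=0) = 4/45
  weight(X=1) = 1/15
Total weight = 4/45 + 1/15 = 7/45
P(X=0 | obs) = 4/45 / 7/45 = 4/7
P(X=1 | obs) = 1/15 / 7/45 = 3/7

P(X = 1 | obs) = 3/7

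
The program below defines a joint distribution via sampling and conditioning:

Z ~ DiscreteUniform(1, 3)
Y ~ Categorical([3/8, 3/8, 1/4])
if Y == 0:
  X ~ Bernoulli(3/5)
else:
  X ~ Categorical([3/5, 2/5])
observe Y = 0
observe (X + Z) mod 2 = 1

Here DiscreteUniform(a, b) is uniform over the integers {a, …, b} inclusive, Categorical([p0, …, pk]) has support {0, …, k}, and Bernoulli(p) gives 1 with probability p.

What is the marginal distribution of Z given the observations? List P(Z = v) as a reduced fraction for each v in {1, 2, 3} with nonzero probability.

Enumerate traces; 3 have nonzero weight after conditioning:
  (Z=1, Y=0, X=0) weight 1/20
  (Z=2, Y=0, X=1) weight 3/40
  (Z=3, Y=0, X=0) weight 1/20
Group by Z:
  weight(Z=1) = 1/20
  weight(Z=2) = 3/40
  weight(Z=3) = 1/20
Total weight = 1/20 + 3/40 + 1/20 = 7/40
P(Z=1 | obs) = 1/20 / 7/40 = 2/7
P(Z=2 | obs) = 3/40 / 7/40 = 3/7
P(Z=3 | obs) = 1/20 / 7/40 = 2/7

P(Z=1) = 2/7, P(Z=2) = 3/7, P(Z=3) = 2/7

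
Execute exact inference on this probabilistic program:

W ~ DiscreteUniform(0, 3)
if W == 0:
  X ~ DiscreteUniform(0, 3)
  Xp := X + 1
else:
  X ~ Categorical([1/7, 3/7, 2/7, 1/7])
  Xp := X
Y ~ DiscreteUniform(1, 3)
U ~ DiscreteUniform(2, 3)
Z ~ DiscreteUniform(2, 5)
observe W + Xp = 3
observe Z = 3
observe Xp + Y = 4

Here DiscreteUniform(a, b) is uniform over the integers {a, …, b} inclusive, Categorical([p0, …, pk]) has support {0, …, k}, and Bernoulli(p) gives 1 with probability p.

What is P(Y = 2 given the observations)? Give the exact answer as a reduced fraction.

P(Y = 2 | obs) = 8/27

Enumerate traces; 6 have nonzero weight after conditioning:
  (W=0, X=2, Y=1, U=2, Z=3) weight 1/384
  (W=0, X=2, Y=1, U=3, Z=3) weight 1/384
  (W=1, X=2, Y=2, U=2, Z=3) weight 1/336
  (W=1, X=2, Y=2, U=3, Z=3) weight 1/336
  (W=2, X=1, Y=3, U=2, Z=3) weight 1/224
  (W=2, X=1, Y=3, U=3, Z=3) weight 1/224
Group by Y:
  weight(Y=1) = 1/192
  weight(Y=2) = 1/168
  weight(Y=3) = 1/112
Total weight = 1/192 + 1/168 + 1/112 = 9/448
P(Y=1 | obs) = 1/192 / 9/448 = 7/27
P(Y=2 | obs) = 1/168 / 9/448 = 8/27
P(Y=3 | obs) = 1/112 / 9/448 = 4/9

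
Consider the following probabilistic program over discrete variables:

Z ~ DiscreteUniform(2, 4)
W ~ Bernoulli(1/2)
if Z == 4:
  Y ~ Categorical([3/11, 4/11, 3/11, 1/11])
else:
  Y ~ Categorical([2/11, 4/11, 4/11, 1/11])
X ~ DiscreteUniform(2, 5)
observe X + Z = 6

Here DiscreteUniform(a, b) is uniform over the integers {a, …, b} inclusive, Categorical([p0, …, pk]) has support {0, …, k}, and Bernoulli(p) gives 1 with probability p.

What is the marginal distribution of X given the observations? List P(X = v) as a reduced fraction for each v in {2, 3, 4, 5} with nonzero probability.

P(X=2) = 1/3, P(X=3) = 1/3, P(X=4) = 1/3

Enumerate traces; 24 have nonzero weight after conditioning:
  (Z=2, W=0, Y=0, X=4) weight 1/132
  (Z=2, W=0, Y=1, X=4) weight 1/66
  (Z=2, W=0, Y=2, X=4) weight 1/66
  (Z=2, W=0, Y=3, X=4) weight 1/264
  (Z=2, W=1, Y=0, X=4) weight 1/132
  (Z=2, W=1, Y=1, X=4) weight 1/66
  (Z=2, W=1, Y=2, X=4) weight 1/66
  (Z=2, W=1, Y=3, X=4) weight 1/264
  (Z=3, W=0, Y=0, X=3) weight 1/132
  (Z=4, W=0, Y=0, X=2) weight 1/88
  … 14 more
Group by X:
  weight(X=2) = 1/12
  weight(X=3) = 1/12
  weight(X=4) = 1/12
Total weight = 1/12 + 1/12 + 1/12 = 1/4
P(X=2 | obs) = 1/12 / 1/4 = 1/3
P(X=3 | obs) = 1/12 / 1/4 = 1/3
P(X=4 | obs) = 1/12 / 1/4 = 1/3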